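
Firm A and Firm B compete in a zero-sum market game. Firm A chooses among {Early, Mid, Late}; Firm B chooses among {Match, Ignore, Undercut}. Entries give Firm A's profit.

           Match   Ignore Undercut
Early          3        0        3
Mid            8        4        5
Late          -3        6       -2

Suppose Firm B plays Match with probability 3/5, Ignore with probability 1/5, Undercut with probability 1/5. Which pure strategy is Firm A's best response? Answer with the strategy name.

Mid

Expected payoff of Early: (3/5)·3 + (1/5)·0 + (1/5)·3 = 12/5.
Expected payoff of Mid: (3/5)·8 + (1/5)·4 + (1/5)·5 = 33/5.
Expected payoff of Late: (3/5)·(-3) + (1/5)·6 + (1/5)·(-2) = -1.
The largest is 33/5, so Firm A's best response is Mid.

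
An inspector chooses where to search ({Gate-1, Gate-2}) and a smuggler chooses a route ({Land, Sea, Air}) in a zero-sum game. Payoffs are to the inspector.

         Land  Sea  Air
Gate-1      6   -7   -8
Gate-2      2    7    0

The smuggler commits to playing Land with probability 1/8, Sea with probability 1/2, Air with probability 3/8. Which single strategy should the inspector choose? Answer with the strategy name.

Gate-2

Expected payoff of Gate-1: (1/8)·6 + (1/2)·(-7) + (3/8)·(-8) = -23/4.
Expected payoff of Gate-2: (1/8)·2 + (1/2)·7 + (3/8)·0 = 15/4.
The largest is 15/4, so the inspector's best response is Gate-2.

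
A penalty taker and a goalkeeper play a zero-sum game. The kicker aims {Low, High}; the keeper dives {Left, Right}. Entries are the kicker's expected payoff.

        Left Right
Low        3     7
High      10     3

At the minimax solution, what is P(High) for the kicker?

Row minima: Low → 3, High → 3; maximin = 3.
Column maxima: Left → 10, Right → 7; minimax = 7.
3 ≠ 7, so there is no saddle point; optimal play is mixed.
Let the kicker play Low with probability p. Expected payoff against Left: 3p + 10(1−p) = −7p + 10; against Right: 7p + 3(1−p) = 4p + 3.
Setting these equal: −7p + 10 = 4p + 3 ⇒ −11p = -7 ⇒ p = 7/11, and the value is (-7)·(7/11) + 10 = 61/11.
For the keeper: with q = P(Left), equating Low's and High's payoffs gives −4q + 7 = 7q + 3 ⇒ q = 4/11.

4/11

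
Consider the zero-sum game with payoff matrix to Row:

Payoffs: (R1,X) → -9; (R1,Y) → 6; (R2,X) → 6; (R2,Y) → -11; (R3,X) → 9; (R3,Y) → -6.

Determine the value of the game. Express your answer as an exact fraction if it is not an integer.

0

Row minima: R1 → -9, R2 → -11, R3 → -6; maximin = -6.
Column maxima: X → 9, Y → 6; minimax = 6.
-6 ≠ 6, so there is no saddle point; optimal play is mixed.
R2 is strictly dominated by R3, so Row never plays it.
On the remaining 2×2 (R1, R3 vs X, Y):
Let Row play R1 with probability p. Expected payoff against X: (-9)p + 9(1−p) = −18p + 9; against Y: 6p + (-6)(1−p) = 12p − 6.
Setting these equal: −18p + 9 = 12p − 6 ⇒ −30p = -15 ⇒ p = 1/2, and the value is (-18)·(1/2) + 9 = 0.
For Column: with q = P(X), equating R1's and R3's payoffs gives −15q + 6 = 15q − 6 ⇒ q = 2/5.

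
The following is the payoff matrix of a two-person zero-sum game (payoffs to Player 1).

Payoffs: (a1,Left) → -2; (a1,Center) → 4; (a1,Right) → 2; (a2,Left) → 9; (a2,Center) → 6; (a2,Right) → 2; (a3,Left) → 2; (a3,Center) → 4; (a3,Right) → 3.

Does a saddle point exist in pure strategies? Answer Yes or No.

No

Row minima: a1 → -2, a2 → 2, a3 → 2; maximin = 2.
Column maxima: Left → 9, Center → 6, Right → 3; minimax = 3.
2 ≠ 3, so no pure-strategy equilibrium exists.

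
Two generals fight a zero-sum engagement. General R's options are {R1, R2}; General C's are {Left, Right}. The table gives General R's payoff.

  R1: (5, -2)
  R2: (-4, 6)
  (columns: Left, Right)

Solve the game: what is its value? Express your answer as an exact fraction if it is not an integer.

Row minima: R1 → -2, R2 → -4; maximin = -2.
Column maxima: Left → 5, Right → 6; minimax = 5.
-2 ≠ 5, so there is no saddle point; optimal play is mixed.
Let General R play R1 with probability p. Expected payoff against Left: 5p + (-4)(1−p) = 9p − 4; against Right: (-2)p + 6(1−p) = −8p + 6.
Setting these equal: 9p − 4 = −8p + 6 ⇒ 17p = 10 ⇒ p = 10/17, and the value is (9)·(10/17) − 4 = 22/17.
For General C: with q = P(Left), equating R1's and R2's payoffs gives 7q − 2 = −10q + 6 ⇒ q = 8/17.

22/17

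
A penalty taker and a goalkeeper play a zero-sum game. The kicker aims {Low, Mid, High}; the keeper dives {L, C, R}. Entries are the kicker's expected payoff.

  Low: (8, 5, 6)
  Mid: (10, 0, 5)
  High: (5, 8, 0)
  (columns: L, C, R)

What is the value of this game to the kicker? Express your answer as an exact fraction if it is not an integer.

Row minima: Low → 5, Mid → 0, High → 0; maximin = 5.
Column maxima: L → 10, C → 8, R → 6; minimax = 6.
5 ≠ 6, so there is no saddle point; optimal play is mixed.
L is strictly dominated by R (it gives the kicker strictly more in every row), so the keeper never plays it.
With L eliminated, Mid is strictly dominated by Low (Low gives the kicker strictly more in every remaining column), so the kicker never plays it.
On the remaining 2×2 (Low, High vs C, R):
Let the kicker play Low with probability p. Expected payoff against C: 5p + 8(1−p) = −3p + 8; against R: 6p + 0(1−p) = 6p.
Setting these equal: −3p + 8 = 6p ⇒ −9p = -8 ⇒ p = 8/9, and the value is (-3)·(8/9) + 8 = 16/3.
For the keeper: with q = P(C), equating Low's and High's payoffs gives −q + 6 = 8q ⇒ q = 2/3.

16/3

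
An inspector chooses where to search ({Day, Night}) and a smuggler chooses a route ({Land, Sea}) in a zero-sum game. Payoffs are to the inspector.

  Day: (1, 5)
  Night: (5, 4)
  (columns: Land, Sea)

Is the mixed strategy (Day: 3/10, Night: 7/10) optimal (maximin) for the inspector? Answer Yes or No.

Against Land this mix gives (3/10)·1 + (7/10)·5 = 19/5.
Against Sea this mix gives (3/10)·5 + (7/10)·4 = 43/10.
The smuggler will play Land, holding the inspector to 19/5. Shifting weight toward the row that does better against Land would raise this floor (the equalizing mix achieves 21/5 against both Land and Sea), so the proposed strategy is not optimal.

No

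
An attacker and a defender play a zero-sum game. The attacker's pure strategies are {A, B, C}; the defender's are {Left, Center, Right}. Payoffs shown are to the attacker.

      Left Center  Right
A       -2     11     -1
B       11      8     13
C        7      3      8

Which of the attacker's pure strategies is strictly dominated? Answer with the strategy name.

C

B gives a strictly higher payoff than C against every column: 11 > 7, 8 > 3, 13 > 8.
So C is strictly dominated and the attacker never plays it.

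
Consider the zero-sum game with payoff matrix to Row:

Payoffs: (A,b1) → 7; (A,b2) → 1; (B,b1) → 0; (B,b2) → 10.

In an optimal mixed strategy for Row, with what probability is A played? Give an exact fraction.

Row minima: A → 1, B → 0; maximin = 1.
Column maxima: b1 → 7, b2 → 10; minimax = 7.
1 ≠ 7, so there is no saddle point; optimal play is mixed.
Let Row play A with probability p. Expected payoff against b1: 7p + 0(1−p) = 7p; against b2: 1p + 10(1−p) = −9p + 10.
Setting these equal: 7p = −9p + 10 ⇒ 16p = 10 ⇒ p = 5/8, and the value is (7)·(5/8) = 35/8.
For Column: with q = P(b1), equating A's and B's payoffs gives 6q + 1 = −10q + 10 ⇒ q = 9/16.

5/8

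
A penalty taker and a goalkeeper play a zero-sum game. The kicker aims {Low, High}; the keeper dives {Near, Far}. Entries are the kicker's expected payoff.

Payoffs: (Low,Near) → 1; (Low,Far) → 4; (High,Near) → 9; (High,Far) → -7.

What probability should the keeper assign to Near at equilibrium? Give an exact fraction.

Row minima: Low → 1, High → -7; maximin = 1.
Column maxima: Near → 9, Far → 4; minimax = 4.
1 ≠ 4, so there is no saddle point; optimal play is mixed.
Let the kicker play Low with probability p. Expected payoff against Near: 1p + 9(1−p) = −8p + 9; against Far: 4p + (-7)(1−p) = 11p − 7.
Setting these equal: −8p + 9 = 11p − 7 ⇒ −19p = -16 ⇒ p = 16/19, and the value is (-8)·(16/19) + 9 = 43/19.
For the keeper: with q = P(Near), equating Low's and High's payoffs gives −3q + 4 = 16q − 7 ⇒ q = 11/19.

11/19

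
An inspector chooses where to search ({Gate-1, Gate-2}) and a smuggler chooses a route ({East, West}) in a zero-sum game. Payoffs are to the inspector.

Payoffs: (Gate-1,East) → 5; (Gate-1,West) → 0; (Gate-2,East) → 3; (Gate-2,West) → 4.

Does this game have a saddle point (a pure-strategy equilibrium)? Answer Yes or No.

No

Row minima: Gate-1 → 0, Gate-2 → 3; maximin = 3.
Column maxima: East → 5, West → 4; minimax = 4.
3 ≠ 4, so no pure-strategy equilibrium exists.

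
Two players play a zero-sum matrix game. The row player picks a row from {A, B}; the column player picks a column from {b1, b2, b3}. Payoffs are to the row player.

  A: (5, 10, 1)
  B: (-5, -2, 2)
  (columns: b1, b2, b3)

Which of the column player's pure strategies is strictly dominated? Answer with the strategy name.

b2

b1 holds the row player's payoff strictly below b2 in every row: 5 < 10, -5 < -2.
So b2 is strictly dominated for the column player.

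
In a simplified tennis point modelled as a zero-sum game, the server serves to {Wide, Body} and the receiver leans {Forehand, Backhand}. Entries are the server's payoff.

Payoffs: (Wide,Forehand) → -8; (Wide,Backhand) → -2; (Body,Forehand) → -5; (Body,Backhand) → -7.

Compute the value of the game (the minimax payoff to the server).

-23/4

Row minima: Wide → -8, Body → -7; maximin = -7.
Column maxima: Forehand → -5, Backhand → -2; minimax = -5.
-7 ≠ -5, so there is no saddle point; optimal play is mixed.
Let the server play Wide with probability p. Expected payoff against Forehand: (-8)p + (-5)(1−p) = −3p − 5; against Backhand: (-2)p + (-7)(1−p) = 5p − 7.
Setting these equal: −3p − 5 = 5p − 7 ⇒ −8p = -2 ⇒ p = 1/4, and the value is (-3)·(1/4) − 5 = -23/4.
For the receiver: with q = P(Forehand), equating Wide's and Body's payoffs gives −6q − 2 = 2q − 7 ⇒ q = 5/8.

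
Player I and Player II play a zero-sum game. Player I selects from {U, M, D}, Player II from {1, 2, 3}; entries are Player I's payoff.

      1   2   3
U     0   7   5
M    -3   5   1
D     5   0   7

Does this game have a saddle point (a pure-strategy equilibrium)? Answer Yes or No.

Row minima: U → 0, M → -3, D → 0; maximin = 0.
Column maxima: 1 → 5, 2 → 7, 3 → 7; minimax = 5.
0 ≠ 5, so no pure-strategy equilibrium exists.

No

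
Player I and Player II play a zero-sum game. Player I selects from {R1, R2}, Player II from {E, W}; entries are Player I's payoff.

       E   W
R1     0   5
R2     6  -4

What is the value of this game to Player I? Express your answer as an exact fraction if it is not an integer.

2

Row minima: R1 → 0, R2 → -4; maximin = 0.
Column maxima: E → 6, W → 5; minimax = 5.
0 ≠ 5, so there is no saddle point; optimal play is mixed.
Let Player I play R1 with probability p. Expected payoff against E: 0p + 6(1−p) = −6p + 6; against W: 5p + (-4)(1−p) = 9p − 4.
Setting these equal: −6p + 6 = 9p − 4 ⇒ −15p = -10 ⇒ p = 2/3, and the value is (-6)·(2/3) + 6 = 2.
For Player II: with q = P(E), equating R1's and R2's payoffs gives −5q + 5 = 10q − 4 ⇒ q = 3/5.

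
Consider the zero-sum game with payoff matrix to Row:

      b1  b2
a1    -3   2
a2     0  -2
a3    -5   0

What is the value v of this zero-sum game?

Row minima: a1 → -3, a2 → -2, a3 → -5; maximin = -2.
Column maxima: b1 → 0, b2 → 2; minimax = 0.
-2 ≠ 0, so there is no saddle point; optimal play is mixed.
a3 is strictly dominated by a1, so Row never plays it.
On the remaining 2×2 (a1, a2 vs b1, b2):
Let Row play a1 with probability p. Expected payoff against b1: (-3)p + 0(1−p) = −3p; against b2: 2p + (-2)(1−p) = 4p − 2.
Setting these equal: −3p = 4p − 2 ⇒ −7p = -2 ⇒ p = 2/7, and the value is (-3)·(2/7) = -6/7.
For Column: with q = P(b1), equating a1's and a2's payoffs gives −5q + 2 = 2q − 2 ⇒ q = 4/7.

-6/7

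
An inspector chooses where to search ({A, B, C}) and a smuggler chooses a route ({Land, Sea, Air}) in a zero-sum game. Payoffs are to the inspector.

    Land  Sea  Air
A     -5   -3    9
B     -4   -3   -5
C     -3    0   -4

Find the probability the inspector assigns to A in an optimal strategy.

Row minima: A → -5, B → -5, C → -4; maximin = -4.
Column maxima: Land → -3, Sea → 0, Air → 9; minimax = -3.
-4 ≠ -3, so there is no saddle point; optimal play is mixed.
B is strictly dominated by C, so the inspector never plays it.
Sea is strictly dominated by Land (it gives the inspector strictly more in every row), so the smuggler never plays it.
On the remaining 2×2 (A, C vs Land, Air):
Let the inspector play A with probability p. Expected payoff against Land: (-5)p + (-3)(1−p) = −2p − 3; against Air: 9p + (-4)(1−p) = 13p − 4.
Setting these equal: −2p − 3 = 13p − 4 ⇒ −15p = -1 ⇒ p = 1/15, and the value is (-2)·(1/15) − 3 = -47/15.
For the smuggler: with q = P(Land), equating A's and C's payoffs gives −14q + 9 = q − 4 ⇒ q = 13/15.

1/15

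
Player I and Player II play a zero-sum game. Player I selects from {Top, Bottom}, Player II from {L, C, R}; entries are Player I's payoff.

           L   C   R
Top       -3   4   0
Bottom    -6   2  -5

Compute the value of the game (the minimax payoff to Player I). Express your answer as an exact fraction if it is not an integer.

-3

Row minima: Top → -3, Bottom → -6; maximin = -3.
Column maxima: L → -3, C → 4, R → 0; minimax = -3.
Since maximin = minimax = -3, there is a saddle point and the value is -3.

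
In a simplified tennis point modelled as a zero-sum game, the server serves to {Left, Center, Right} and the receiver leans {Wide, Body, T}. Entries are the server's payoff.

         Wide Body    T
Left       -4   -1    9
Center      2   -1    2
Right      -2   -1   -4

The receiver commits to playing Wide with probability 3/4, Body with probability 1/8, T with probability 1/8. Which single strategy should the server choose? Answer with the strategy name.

Expected payoff of Left: (3/4)·(-4) + (1/8)·(-1) + (1/8)·9 = -2.
Expected payoff of Center: (3/4)·2 + (1/8)·(-1) + (1/8)·2 = 13/8.
Expected payoff of Right: (3/4)·(-2) + (1/8)·(-1) + (1/8)·(-4) = -17/8.
The largest is 13/8, so the server's best response is Center.

Center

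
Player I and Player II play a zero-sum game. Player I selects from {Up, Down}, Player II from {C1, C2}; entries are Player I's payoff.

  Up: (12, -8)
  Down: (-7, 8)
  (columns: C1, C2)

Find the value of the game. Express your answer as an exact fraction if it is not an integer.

8/7

Row minima: Up → -8, Down → -7; maximin = -7.
Column maxima: C1 → 12, C2 → 8; minimax = 8.
-7 ≠ 8, so there is no saddle point; optimal play is mixed.
Let Player I play Up with probability p. Expected payoff against C1: 12p + (-7)(1−p) = 19p − 7; against C2: (-8)p + 8(1−p) = −16p + 8.
Setting these equal: 19p − 7 = −16p + 8 ⇒ 35p = 15 ⇒ p = 3/7, and the value is (19)·(3/7) − 7 = 8/7.
For Player II: with q = P(C1), equating Up's and Down's payoffs gives 20q − 8 = −15q + 8 ⇒ q = 16/35.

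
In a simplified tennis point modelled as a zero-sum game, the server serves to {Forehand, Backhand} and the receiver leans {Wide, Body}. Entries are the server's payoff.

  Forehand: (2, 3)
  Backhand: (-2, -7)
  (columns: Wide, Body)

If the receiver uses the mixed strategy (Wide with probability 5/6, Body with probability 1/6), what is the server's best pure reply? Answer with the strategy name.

Expected payoff of Forehand: (5/6)·2 + (1/6)·3 = 13/6.
Expected payoff of Backhand: (5/6)·(-2) + (1/6)·(-7) = -17/6.
The largest is 13/6, so the server's best response is Forehand.

Forehand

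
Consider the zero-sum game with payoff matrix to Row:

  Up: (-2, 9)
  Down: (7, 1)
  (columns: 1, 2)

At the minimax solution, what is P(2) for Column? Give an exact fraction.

9/17

Row minima: Up → -2, Down → 1; maximin = 1.
Column maxima: 1 → 7, 2 → 9; minimax = 7.
1 ≠ 7, so there is no saddle point; optimal play is mixed.
Let Row play Up with probability p. Expected payoff against 1: (-2)p + 7(1−p) = −9p + 7; against 2: 9p + 1(1−p) = 8p + 1.
Setting these equal: −9p + 7 = 8p + 1 ⇒ −17p = -6 ⇒ p = 6/17, and the value is (-9)·(6/17) + 7 = 65/17.
For Column: with q = P(1), equating Up's and Down's payoffs gives −11q + 9 = 6q + 1 ⇒ q = 8/17.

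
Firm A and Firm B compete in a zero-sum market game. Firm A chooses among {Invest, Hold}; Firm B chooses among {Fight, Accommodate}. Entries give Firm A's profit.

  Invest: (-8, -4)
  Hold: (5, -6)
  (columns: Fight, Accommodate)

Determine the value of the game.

Row minima: Invest → -8, Hold → -6; maximin = -6.
Column maxima: Fight → 5, Accommodate → -4; minimax = -4.
-6 ≠ -4, so there is no saddle point; optimal play is mixed.
Let Firm A play Invest with probability p. Expected payoff against Fight: (-8)p + 5(1−p) = −13p + 5; against Accommodate: (-4)p + (-6)(1−p) = 2p − 6.
Setting these equal: −13p + 5 = 2p − 6 ⇒ −15p = -11 ⇒ p = 11/15, and the value is (-13)·(11/15) + 5 = -68/15.
For Firm B: with q = P(Fight), equating Invest's and Hold's payoffs gives −4q − 4 = 11q − 6 ⇒ q = 2/15.

-68/15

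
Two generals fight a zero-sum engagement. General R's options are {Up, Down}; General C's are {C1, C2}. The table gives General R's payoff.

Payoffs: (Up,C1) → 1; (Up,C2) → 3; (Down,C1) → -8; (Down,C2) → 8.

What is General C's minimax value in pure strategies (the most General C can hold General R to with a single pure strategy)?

1

Column maxima: C1 → 1, C2 → 8.
The smallest of these is 1.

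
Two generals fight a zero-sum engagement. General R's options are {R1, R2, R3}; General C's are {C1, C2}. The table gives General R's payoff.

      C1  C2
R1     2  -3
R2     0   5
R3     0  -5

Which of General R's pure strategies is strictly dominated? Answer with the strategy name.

R3

R1 gives a strictly higher payoff than R3 against every column: 2 > 0, -3 > -5.
So R3 is strictly dominated and General R never plays it.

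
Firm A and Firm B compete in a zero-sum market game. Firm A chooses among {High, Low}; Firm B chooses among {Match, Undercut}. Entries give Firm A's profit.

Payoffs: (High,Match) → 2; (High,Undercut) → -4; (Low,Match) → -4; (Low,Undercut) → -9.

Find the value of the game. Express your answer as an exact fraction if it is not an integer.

Row minima: High → -4, Low → -9; maximin = -4.
Column maxima: Match → 2, Undercut → -4; minimax = -4.
Since maximin = minimax = -4, there is a saddle point and the value is -4.

-4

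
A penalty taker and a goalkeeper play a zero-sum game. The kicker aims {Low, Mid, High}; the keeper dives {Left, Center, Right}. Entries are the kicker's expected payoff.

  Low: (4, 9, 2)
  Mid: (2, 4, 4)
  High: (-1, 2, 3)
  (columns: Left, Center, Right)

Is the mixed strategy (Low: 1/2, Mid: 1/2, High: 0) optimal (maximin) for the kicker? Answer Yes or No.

Yes

Against Left this mix gives (1/2)·4 + (1/2)·2 = 3.
Against Center this mix gives (1/2)·9 + (1/2)·4 = 13/2.
Against Right this mix gives (1/2)·2 + (1/2)·4 = 3.
All of the keeper's active replies (Left, Right) yield 3, and no column does worse for the kicker. The mix makes the keeper indifferent and guarantees 3, so it is optimal.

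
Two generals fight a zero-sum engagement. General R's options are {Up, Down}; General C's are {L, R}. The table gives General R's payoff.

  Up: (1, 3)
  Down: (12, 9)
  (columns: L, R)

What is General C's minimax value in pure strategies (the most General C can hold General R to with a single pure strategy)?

Column maxima: L → 12, R → 9.
The smallest of these is 9.

9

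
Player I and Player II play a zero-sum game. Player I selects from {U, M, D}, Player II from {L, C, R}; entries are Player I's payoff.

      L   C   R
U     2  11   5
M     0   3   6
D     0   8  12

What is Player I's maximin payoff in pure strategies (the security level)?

2

Row minima: U → 2, M → 0, D → 0.
The best of these is 2.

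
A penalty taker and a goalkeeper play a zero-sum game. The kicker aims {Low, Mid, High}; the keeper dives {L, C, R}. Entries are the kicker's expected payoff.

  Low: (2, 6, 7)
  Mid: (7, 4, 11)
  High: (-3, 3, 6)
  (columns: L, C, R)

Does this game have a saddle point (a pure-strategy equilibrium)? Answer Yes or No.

No

Row minima: Low → 2, Mid → 4, High → -3; maximin = 4.
Column maxima: L → 7, C → 6, R → 11; minimax = 6.
4 ≠ 6, so no pure-strategy equilibrium exists.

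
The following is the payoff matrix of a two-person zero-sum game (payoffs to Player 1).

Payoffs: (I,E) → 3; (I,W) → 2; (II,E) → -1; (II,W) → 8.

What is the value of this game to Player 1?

Row minima: I → 2, II → -1; maximin = 2.
Column maxima: E → 3, W → 8; minimax = 3.
2 ≠ 3, so there is no saddle point; optimal play is mixed.
Let Player 1 play I with probability p. Expected payoff against E: 3p + (-1)(1−p) = 4p − 1; against W: 2p + 8(1−p) = −6p + 8.
Setting these equal: 4p − 1 = −6p + 8 ⇒ 10p = 9 ⇒ p = 9/10, and the value is (4)·(9/10) − 1 = 13/5.
For Player 2: with q = P(E), equating I's and II's payoffs gives q + 2 = −9q + 8 ⇒ q = 3/5.

13/5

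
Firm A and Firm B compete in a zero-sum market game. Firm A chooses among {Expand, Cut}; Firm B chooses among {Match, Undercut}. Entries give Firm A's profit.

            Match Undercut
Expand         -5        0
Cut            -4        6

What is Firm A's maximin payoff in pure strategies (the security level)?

-4

Row minima: Expand → -5, Cut → -4.
The best of these is -4.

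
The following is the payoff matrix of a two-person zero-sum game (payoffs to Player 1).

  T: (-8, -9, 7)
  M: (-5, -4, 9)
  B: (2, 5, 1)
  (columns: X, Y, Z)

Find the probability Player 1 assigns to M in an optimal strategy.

Row minima: T → -9, M → -5, B → 1; maximin = 1.
Column maxima: X → 2, Y → 5, Z → 9; minimax = 2.
1 ≠ 2, so there is no saddle point; optimal play is mixed.
T is strictly dominated by M, so Player 1 never plays it.
With T eliminated, Y is strictly dominated by X (it gives Player 1 strictly more in every remaining row), so Player 2 never plays it.
On the remaining 2×2 (M, B vs X, Z):
Let Player 1 play M with probability p. Expected payoff against X: (-5)p + 2(1−p) = −7p + 2; against Z: 9p + 1(1−p) = 8p + 1.
Setting these equal: −7p + 2 = 8p + 1 ⇒ −15p = -1 ⇒ p = 1/15, and the value is (-7)·(1/15) + 2 = 23/15.
For Player 2: with q = P(X), equating M's and B's payoffs gives −14q + 9 = q + 1 ⇒ q = 8/15.

1/15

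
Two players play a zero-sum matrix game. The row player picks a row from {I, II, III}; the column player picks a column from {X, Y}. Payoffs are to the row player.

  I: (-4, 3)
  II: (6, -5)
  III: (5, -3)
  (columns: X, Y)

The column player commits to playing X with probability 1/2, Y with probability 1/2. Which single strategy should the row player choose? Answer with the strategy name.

III

Expected payoff of I: (1/2)·(-4) + (1/2)·3 = -1/2.
Expected payoff of II: (1/2)·6 + (1/2)·(-5) = 1/2.
Expected payoff of III: (1/2)·5 + (1/2)·(-3) = 1.
The largest is 1, so the row player's best response is III.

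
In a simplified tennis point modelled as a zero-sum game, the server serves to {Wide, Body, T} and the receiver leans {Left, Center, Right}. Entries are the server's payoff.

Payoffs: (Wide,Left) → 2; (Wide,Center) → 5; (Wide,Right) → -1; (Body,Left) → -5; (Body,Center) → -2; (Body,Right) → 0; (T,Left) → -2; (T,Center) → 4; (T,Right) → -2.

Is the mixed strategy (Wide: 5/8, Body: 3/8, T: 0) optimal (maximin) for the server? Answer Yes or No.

Yes

Against Left this mix gives (5/8)·2 + (3/8)·(-5) = -5/8.
Against Center this mix gives (5/8)·5 + (3/8)·(-2) = 19/8.
Against Right this mix gives (5/8)·(-1) + (3/8)·0 = -5/8.
All of the receiver's active replies (Left, Right) yield -5/8, and no column does worse for the server. The mix makes the receiver indifferent and guarantees -5/8, so it is optimal.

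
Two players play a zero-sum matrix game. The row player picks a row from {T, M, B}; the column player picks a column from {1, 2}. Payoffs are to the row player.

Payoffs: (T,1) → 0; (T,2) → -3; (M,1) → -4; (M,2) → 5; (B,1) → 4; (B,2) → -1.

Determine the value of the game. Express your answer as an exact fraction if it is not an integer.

8/7

Row minima: T → -3, M → -4, B → -1; maximin = -1.
Column maxima: 1 → 4, 2 → 5; minimax = 4.
-1 ≠ 4, so there is no saddle point; optimal play is mixed.
T is strictly dominated by B, so the row player never plays it.
On the remaining 2×2 (M, B vs 1, 2):
Let the row player play M with probability p. Expected payoff against 1: (-4)p + 4(1−p) = −8p + 4; against 2: 5p + (-1)(1−p) = 6p − 1.
Setting these equal: −8p + 4 = 6p − 1 ⇒ −14p = -5 ⇒ p = 5/14, and the value is (-8)·(5/14) + 4 = 8/7.
For the column player: with q = P(1), equating M's and B's payoffs gives −9q + 5 = 5q − 1 ⇒ q = 3/7.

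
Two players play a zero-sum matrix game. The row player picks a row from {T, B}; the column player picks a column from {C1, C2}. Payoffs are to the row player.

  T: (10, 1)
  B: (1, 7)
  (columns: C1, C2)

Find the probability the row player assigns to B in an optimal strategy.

3/5

Row minima: T → 1, B → 1; maximin = 1.
Column maxima: C1 → 10, C2 → 7; minimax = 7.
1 ≠ 7, so there is no saddle point; optimal play is mixed.
Let the row player play T with probability p. Expected payoff against C1: 10p + 1(1−p) = 9p + 1; against C2: 1p + 7(1−p) = −6p + 7.
Setting these equal: 9p + 1 = −6p + 7 ⇒ 15p = 6 ⇒ p = 2/5, and the value is (9)·(2/5) + 1 = 23/5.
For the column player: with q = P(C1), equating T's and B's payoffs gives 9q + 1 = −6q + 7 ⇒ q = 2/5.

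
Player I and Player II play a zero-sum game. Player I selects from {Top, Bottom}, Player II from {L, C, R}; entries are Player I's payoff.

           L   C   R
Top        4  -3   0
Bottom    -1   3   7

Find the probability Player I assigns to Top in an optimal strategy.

4/11

Row minima: Top → -3, Bottom → -1; maximin = -1.
Column maxima: L → 4, C → 3, R → 7; minimax = 3.
-1 ≠ 3, so there is no saddle point; optimal play is mixed.
R is strictly dominated by C (it gives Player I strictly more in every row), so Player II never plays it.
On the remaining 2×2 (Top, Bottom vs L, C):
Let Player I play Top with probability p. Expected payoff against L: 4p + (-1)(1−p) = 5p − 1; against C: (-3)p + 3(1−p) = −6p + 3.
Setting these equal: 5p − 1 = −6p + 3 ⇒ 11p = 4 ⇒ p = 4/11, and the value is (5)·(4/11) − 1 = 9/11.
For Player II: with q = P(L), equating Top's and Bottom's payoffs gives 7q − 3 = −4q + 3 ⇒ q = 6/11.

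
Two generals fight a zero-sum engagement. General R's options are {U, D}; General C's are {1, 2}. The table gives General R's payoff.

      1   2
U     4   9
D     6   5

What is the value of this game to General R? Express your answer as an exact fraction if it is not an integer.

17/3

Row minima: U → 4, D → 5; maximin = 5.
Column maxima: 1 → 6, 2 → 9; minimax = 6.
5 ≠ 6, so there is no saddle point; optimal play is mixed.
Let General R play U with probability p. Expected payoff against 1: 4p + 6(1−p) = −2p + 6; against 2: 9p + 5(1−p) = 4p + 5.
Setting these equal: −2p + 6 = 4p + 5 ⇒ −6p = -1 ⇒ p = 1/6, and the value is (-2)·(1/6) + 6 = 17/3.
For General C: with q = P(1), equating U's and D's payoffs gives −5q + 9 = q + 5 ⇒ q = 2/3.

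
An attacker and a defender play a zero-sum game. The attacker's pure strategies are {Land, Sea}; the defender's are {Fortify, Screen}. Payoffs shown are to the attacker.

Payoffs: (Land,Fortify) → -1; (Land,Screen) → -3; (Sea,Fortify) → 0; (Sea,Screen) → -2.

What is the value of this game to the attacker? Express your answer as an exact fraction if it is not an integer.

-2

Row minima: Land → -3, Sea → -2; maximin = -2.
Column maxima: Fortify → 0, Screen → -2; minimax = -2.
Since maximin = minimax = -2, there is a saddle point and the value is -2.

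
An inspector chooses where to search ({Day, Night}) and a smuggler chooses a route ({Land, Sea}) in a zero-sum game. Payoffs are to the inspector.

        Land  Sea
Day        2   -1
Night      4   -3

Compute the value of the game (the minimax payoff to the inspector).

Row minima: Day → -1, Night → -3; maximin = -1.
Column maxima: Land → 4, Sea → -1; minimax = -1.
Since maximin = minimax = -1, there is a saddle point and the value is -1.

-1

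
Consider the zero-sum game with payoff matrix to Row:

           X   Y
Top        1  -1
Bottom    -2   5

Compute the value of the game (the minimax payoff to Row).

1/3

Row minima: Top → -1, Bottom → -2; maximin = -1.
Column maxima: X → 1, Y → 5; minimax = 1.
-1 ≠ 1, so there is no saddle point; optimal play is mixed.
Let Row play Top with probability p. Expected payoff against X: 1p + (-2)(1−p) = 3p − 2; against Y: (-1)p + 5(1−p) = −6p + 5.
Setting these equal: 3p − 2 = −6p + 5 ⇒ 9p = 7 ⇒ p = 7/9, and the value is (3)·(7/9) − 2 = 1/3.
For Column: with q = P(X), equating Top's and Bottom's payoffs gives 2q − 1 = −7q + 5 ⇒ q = 2/3.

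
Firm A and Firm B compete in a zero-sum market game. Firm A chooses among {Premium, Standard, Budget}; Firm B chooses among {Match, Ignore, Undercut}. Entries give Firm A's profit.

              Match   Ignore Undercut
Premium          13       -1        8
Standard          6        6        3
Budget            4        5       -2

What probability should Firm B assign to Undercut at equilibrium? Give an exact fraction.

Row minima: Premium → -1, Standard → 3, Budget → -2; maximin = 3.
Column maxima: Match → 13, Ignore → 6, Undercut → 8; minimax = 6.
3 ≠ 6, so there is no saddle point; optimal play is mixed.
Budget is strictly dominated by Standard, so Firm A never plays it.
Match is strictly dominated by Undercut (it gives Firm A strictly more in every row), so Firm B never plays it.
On the remaining 2×2 (Premium, Standard vs Ignore, Undercut):
Let Firm A play Premium with probability p. Expected payoff against Ignore: (-1)p + 6(1−p) = −7p + 6; against Undercut: 8p + 3(1−p) = 5p + 3.
Setting these equal: −7p + 6 = 5p + 3 ⇒ −12p = -3 ⇒ p = 1/4, and the value is (-7)·(1/4) + 6 = 17/4.
For Firm B: with q = P(Ignore), equating Premium's and Standard's payoffs gives −9q + 8 = 3q + 3 ⇒ q = 5/12.

7/12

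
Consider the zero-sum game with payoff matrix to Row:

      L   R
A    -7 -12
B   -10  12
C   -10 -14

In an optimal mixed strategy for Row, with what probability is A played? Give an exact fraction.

22/27

Row minima: A → -12, B → -10, C → -14; maximin = -10.
Column maxima: L → -7, R → 12; minimax = -7.
-10 ≠ -7, so there is no saddle point; optimal play is mixed.
C is strictly dominated by A, so Row never plays it.
On the remaining 2×2 (A, B vs L, R):
Let Row play A with probability p. Expected payoff against L: (-7)p + (-10)(1−p) = 3p − 10; against R: (-12)p + 12(1−p) = −24p + 12.
Setting these equal: 3p − 10 = −24p + 12 ⇒ 27p = 22 ⇒ p = 22/27, and the value is (3)·(22/27) − 10 = -68/9.
For Column: with q = P(L), equating A's and B's payoffs gives 5q − 12 = −22q + 12 ⇒ q = 8/9.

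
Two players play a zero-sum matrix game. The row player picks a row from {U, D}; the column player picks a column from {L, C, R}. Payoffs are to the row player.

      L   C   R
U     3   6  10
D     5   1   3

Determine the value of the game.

27/7

Row minima: U → 3, D → 1; maximin = 3.
Column maxima: L → 5, C → 6, R → 10; minimax = 5.
3 ≠ 5, so there is no saddle point; optimal play is mixed.
R is strictly dominated by C (it gives the row player strictly more in every row), so the column player never plays it.
On the remaining 2×2 (U, D vs L, C):
Let the row player play U with probability p. Expected payoff against L: 3p + 5(1−p) = −2p + 5; against C: 6p + 1(1−p) = 5p + 1.
Setting these equal: −2p + 5 = 5p + 1 ⇒ −7p = -4 ⇒ p = 4/7, and the value is (-2)·(4/7) + 5 = 27/7.
For the column player: with q = P(L), equating U's and D's payoffs gives −3q + 6 = 4q + 1 ⇒ q = 5/7.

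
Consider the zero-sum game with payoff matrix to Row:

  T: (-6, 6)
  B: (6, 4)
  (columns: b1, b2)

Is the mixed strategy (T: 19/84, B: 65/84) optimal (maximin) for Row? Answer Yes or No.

Against b1 this mix gives (19/84)·(-6) + (65/84)·6 = 23/7.
Against b2 this mix gives (19/84)·6 + (65/84)·4 = 187/42.
Column will play b1, holding Row to 23/7. Shifting weight toward the row that does better against b1 would raise this floor (the equalizing mix achieves 30/7 against both b1 and b2), so the proposed strategy is not optimal.

No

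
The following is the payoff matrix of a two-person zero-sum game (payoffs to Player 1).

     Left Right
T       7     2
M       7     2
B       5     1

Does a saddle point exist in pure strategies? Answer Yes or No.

Yes

Row minima: T → 2, M → 2, B → 1; maximin = 2.
Column maxima: Left → 7, Right → 2; minimax = 2.
maximin = minimax = 2, so a saddle point exists.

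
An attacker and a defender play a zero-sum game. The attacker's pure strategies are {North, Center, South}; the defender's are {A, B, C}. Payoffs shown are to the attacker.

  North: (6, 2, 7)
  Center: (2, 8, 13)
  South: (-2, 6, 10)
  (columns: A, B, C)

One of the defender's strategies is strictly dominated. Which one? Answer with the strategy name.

C

A holds the attacker's payoff strictly below C in every row: 6 < 7, 2 < 13, -2 < 10.
So C is strictly dominated for the defender.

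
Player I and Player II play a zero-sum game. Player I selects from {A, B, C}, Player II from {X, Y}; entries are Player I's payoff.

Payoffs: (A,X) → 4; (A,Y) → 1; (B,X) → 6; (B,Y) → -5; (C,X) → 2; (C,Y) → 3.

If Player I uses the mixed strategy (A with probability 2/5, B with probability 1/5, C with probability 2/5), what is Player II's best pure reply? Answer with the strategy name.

If Player II plays X, Player I's expected payoff is (2/5)·4 + (1/5)·6 + (2/5)·2 = 18/5.
If Player II plays Y, Player I's expected payoff is (2/5)·1 + (1/5)·(-5) + (2/5)·3 = 3/5.
Player II minimizes Player I's payoff; the smallest is 3/5, so the best response is Y.

Y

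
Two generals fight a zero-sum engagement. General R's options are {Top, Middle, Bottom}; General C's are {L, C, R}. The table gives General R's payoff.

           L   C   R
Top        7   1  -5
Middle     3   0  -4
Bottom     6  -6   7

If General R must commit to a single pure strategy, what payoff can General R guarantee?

-4

Row minima: Top → -5, Middle → -4, Bottom → -6.
The best of these is -4.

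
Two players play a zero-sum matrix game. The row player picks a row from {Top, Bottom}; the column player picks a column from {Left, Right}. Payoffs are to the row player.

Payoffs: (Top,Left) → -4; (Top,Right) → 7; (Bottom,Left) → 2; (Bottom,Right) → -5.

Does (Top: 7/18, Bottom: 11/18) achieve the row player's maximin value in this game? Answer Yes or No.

Against Left this mix gives (7/18)·(-4) + (11/18)·2 = -1/3.
Against Right this mix gives (7/18)·7 + (11/18)·(-5) = -1/3.
All of the column player's active replies (Left, Right) yield -1/3, and no column does worse for the row player. The mix makes the column player indifferent and guarantees -1/3, so it is optimal.

Yes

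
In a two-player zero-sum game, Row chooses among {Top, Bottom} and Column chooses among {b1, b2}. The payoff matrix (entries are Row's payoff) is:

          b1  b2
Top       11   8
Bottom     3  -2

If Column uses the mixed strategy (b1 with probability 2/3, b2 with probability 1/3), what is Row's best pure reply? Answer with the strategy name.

Expected payoff of Top: (2/3)·11 + (1/3)·8 = 10.
Expected payoff of Bottom: (2/3)·3 + (1/3)·(-2) = 4/3.
The largest is 10, so Row's best response is Top.

Top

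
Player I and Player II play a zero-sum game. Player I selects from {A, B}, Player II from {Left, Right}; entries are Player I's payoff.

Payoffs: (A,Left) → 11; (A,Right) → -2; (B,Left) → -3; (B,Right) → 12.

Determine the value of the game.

Row minima: A → -2, B → -3; maximin = -2.
Column maxima: Left → 11, Right → 12; minimax = 11.
-2 ≠ 11, so there is no saddle point; optimal play is mixed.
Let Player I play A with probability p. Expected payoff against Left: 11p + (-3)(1−p) = 14p − 3; against Right: (-2)p + 12(1−p) = −14p + 12.
Setting these equal: 14p − 3 = −14p + 12 ⇒ 28p = 15 ⇒ p = 15/28, and the value is (14)·(15/28) − 3 = 9/2.
For Player II: with q = P(Left), equating A's and B's payoffs gives 13q − 2 = −15q + 12 ⇒ q = 1/2.

9/2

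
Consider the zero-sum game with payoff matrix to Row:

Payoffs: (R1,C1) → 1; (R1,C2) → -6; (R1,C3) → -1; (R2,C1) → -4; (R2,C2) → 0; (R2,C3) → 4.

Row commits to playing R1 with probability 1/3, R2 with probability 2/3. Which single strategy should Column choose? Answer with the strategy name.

C1

If Column plays C1, Row's expected payoff is (1/3)·1 + (2/3)·(-4) = -7/3.
If Column plays C2, Row's expected payoff is (1/3)·(-6) + (2/3)·0 = -2.
If Column plays C3, Row's expected payoff is (1/3)·(-1) + (2/3)·4 = 7/3.
Column minimizes Row's payoff; the smallest is -7/3, so the best response is C1.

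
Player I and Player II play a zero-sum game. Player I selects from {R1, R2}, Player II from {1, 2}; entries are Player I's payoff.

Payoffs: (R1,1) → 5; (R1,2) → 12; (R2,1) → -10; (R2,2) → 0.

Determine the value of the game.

5

Row minima: R1 → 5, R2 → -10; maximin = 5.
Column maxima: 1 → 5, 2 → 12; minimax = 5.
Since maximin = minimax = 5, there is a saddle point and the value is 5.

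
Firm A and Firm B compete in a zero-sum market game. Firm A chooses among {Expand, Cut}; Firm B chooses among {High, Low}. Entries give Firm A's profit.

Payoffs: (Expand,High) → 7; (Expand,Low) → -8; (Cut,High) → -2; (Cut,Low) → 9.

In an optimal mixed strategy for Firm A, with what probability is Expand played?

Row minima: Expand → -8, Cut → -2; maximin = -2.
Column maxima: High → 7, Low → 9; minimax = 7.
-2 ≠ 7, so there is no saddle point; optimal play is mixed.
Let Firm A play Expand with probability p. Expected payoff against High: 7p + (-2)(1−p) = 9p − 2; against Low: (-8)p + 9(1−p) = −17p + 9.
Setting these equal: 9p − 2 = −17p + 9 ⇒ 26p = 11 ⇒ p = 11/26, and the value is (9)·(11/26) − 2 = 47/26.
For Firm B: with q = P(High), equating Expand's and Cut's payoffs gives 15q − 8 = −11q + 9 ⇒ q = 17/26.

11/26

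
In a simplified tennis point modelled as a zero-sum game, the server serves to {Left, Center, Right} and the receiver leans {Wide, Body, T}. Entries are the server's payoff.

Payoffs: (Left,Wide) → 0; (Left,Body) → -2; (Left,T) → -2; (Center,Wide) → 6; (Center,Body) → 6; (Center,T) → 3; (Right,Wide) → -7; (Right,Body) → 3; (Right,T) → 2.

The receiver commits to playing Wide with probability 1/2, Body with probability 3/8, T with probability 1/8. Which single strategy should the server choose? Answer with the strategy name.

Expected payoff of Left: (1/2)·0 + (3/8)·(-2) + (1/8)·(-2) = -1.
Expected payoff of Center: (1/2)·6 + (3/8)·6 + (1/8)·3 = 45/8.
Expected payoff of Right: (1/2)·(-7) + (3/8)·3 + (1/8)·2 = -17/8.
The largest is 45/8, so the server's best response is Center.

Center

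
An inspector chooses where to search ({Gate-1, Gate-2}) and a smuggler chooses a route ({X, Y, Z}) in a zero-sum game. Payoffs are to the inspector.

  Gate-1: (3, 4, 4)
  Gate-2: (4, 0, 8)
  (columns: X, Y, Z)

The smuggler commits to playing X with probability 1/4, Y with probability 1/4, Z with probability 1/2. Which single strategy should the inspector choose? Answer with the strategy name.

Gate-2

Expected payoff of Gate-1: (1/4)·3 + (1/4)·4 + (1/2)·4 = 15/4.
Expected payoff of Gate-2: (1/4)·4 + (1/4)·0 + (1/2)·8 = 5.
The largest is 5, so the inspector's best response is Gate-2.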